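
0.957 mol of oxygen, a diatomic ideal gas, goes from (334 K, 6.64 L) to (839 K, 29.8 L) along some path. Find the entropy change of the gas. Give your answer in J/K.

ΔS = 30.3 J/K

Entropy is a state function: ΔS = nC_V ln(T₂/T₁) + nR ln(V₂/V₁), with C_V = 5R/2 = 20.79 J mol⁻¹ K⁻¹ for a diatomic ideal gas.
ΔS = 0.957 × [20.79 × ln(839/334) + 8.314 × ln(29.8/6.64)] = 30.3 J/K.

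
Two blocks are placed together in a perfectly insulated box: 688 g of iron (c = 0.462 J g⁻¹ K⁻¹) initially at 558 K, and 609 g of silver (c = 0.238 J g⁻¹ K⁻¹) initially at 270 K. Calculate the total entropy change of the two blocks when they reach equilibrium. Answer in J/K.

Energy balance: T_f = (m₁c₁T₁ + m₂c₂T₂)/(m₁c₁ + m₂c₂) = 467.8 K.
ΔS₁ = m₁c₁ ln(T_f/T₁) = 317.856 × ln(467.8/558) = -56.04 J/K.
ΔS₂ = m₂c₂ ln(T_f/T₂) = 144.942 × ln(467.8/270) = 79.66 J/K.
ΔS_total = -56.04 + 79.66 = 23.6 J/K.

ΔS_total = 23.6 J/K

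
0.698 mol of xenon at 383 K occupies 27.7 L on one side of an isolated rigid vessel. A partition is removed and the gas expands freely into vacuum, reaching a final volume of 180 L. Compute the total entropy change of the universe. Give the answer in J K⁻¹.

No heat is exchanged and no work is done, so the ideal-gas temperature stays constant.
Entropy is a state function; using a reversible isothermal path, ΔS_gas = nR ln(V₂/V₁) = 0.698 × 8.314 × ln(180/27.7) = 10.9 J/K.
The insulated surroundings exchange no heat, so ΔS_surr = 0 and ΔS_universe = ΔS_gas.

ΔS_universe = 10.9 J/K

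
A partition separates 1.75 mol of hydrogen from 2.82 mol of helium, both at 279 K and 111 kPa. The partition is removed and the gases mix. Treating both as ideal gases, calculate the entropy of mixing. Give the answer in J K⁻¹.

ΔS_mix = 25.3 J/K

Mole fractions: x_A = 1.75/4.57 = 0.383, x_B = 0.617.
ΔS_mix = −R(n_A ln x_A + n_B ln x_B) = −8.314 × (1.75 ln 0.383 + 2.82 ln 0.617) = 25.3 J/K.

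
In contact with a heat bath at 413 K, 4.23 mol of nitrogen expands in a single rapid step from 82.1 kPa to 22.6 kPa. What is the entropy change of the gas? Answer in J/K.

ΔS_gas = 45.4 J/K

Entropy is a state function, so ΔS_gas depends only on the end states.
For an isothermal ideal gas ΔS_gas = nR ln(P₁/P₂) = 4.23 × 8.314 × ln(82.1/22.6) = 45.4 J/K.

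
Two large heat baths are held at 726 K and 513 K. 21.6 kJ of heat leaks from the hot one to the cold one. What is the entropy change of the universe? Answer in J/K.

ΔS_hot = −Q/T_H = −21600/726 = -29.75 J/K and ΔS_cold = +Q/T_C = 21600/513 = 42.11 J/K.
ΔS_total = -29.75 + 42.11 = 12.4 J/K, positive as the second law requires.

ΔS_total = 12.4 J/K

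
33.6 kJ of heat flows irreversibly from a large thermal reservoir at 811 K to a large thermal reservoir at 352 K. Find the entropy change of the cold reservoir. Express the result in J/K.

ΔS_cold = 95.5 J/K

The cold reservoir gains heat Q, so ΔS_cold = +Q/T_C = 33600/352 = 95.5 J/K.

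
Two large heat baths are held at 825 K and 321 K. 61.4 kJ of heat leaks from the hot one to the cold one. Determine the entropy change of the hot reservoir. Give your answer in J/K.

The hot reservoir loses heat Q, so ΔS_hot = −Q/T_H = −61400/825 = -74.4 J/K.

ΔS_hot = -74.4 J/K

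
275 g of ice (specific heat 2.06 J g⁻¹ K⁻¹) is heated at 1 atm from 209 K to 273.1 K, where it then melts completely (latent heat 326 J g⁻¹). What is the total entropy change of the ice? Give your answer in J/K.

Warming step: ΔS₁ = m c ln(T_tr/T_i) = 275 × 2.06 × ln(273.1/209) = 151.5 J/K.
Phase change: ΔS₂ = +mL/T_tr = 275 × 326 / 273.1 = 328.3 J/K.
ΔS_total = (151.5) + (328.3) = 480 J/K.

ΔS = 480 J/K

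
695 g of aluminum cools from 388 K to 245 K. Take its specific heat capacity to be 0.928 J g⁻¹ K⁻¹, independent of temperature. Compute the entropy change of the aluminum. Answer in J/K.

ΔS = ∫dQ_rev/T = m c ln(T₂/T₁) = 695 × 0.928 × ln(245/388) = -297 J/K.

ΔS = -297 J/K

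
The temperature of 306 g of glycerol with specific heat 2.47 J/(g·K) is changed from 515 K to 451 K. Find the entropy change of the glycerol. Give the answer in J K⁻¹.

ΔS = ∫dQ_rev/T = m c ln(T₂/T₁) = 306 × 2.47 × ln(451/515) = -100 J/K.

ΔS = -100 J/K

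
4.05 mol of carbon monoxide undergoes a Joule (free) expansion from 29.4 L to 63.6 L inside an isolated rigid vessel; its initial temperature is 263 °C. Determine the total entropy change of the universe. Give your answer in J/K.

No heat is exchanged and no work is done, so the ideal-gas temperature stays constant.
Entropy is a state function; using a reversible isothermal path, ΔS_gas = nR ln(V₂/V₁) = 4.05 × 8.314 × ln(63.6/29.4) = 26 J/K.
The insulated surroundings exchange no heat, so ΔS_surr = 0 and ΔS_universe = ΔS_gas.

ΔS_universe = 26 J/K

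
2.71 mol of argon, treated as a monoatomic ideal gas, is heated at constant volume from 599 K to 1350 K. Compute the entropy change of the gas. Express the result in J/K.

At constant volume, ΔS = nC_V ln(T₂/T₁) with C_V = 3R/2 = 12.47 J mol⁻¹ K⁻¹.
ΔS = 2.71 × 12.47 × ln(1350/599) = 27.5 J/K.

ΔS = 27.5 J/K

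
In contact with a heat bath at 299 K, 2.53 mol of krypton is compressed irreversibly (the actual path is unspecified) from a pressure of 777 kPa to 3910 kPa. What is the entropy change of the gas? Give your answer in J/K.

ΔS_gas = -34 J/K

Entropy is a state function, so ΔS_gas depends only on the end states.
For an isothermal ideal gas ΔS_gas = nR ln(P₁/P₂) = 2.53 × 8.314 × ln(777/3910) = -34 J/K.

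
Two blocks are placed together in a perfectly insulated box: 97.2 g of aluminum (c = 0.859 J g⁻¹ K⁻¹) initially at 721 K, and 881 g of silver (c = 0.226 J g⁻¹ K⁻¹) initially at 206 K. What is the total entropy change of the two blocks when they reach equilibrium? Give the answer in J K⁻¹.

Energy balance: T_f = (m₁c₁T₁ + m₂c₂T₂)/(m₁c₁ + m₂c₂) = 358.16 K.
ΔS₁ = m₁c₁ ln(T_f/T₁) = 83.4948 × ln(358.16/721) = -58.42 J/K.
ΔS₂ = m₂c₂ ln(T_f/T₂) = 199.106 × ln(358.16/206) = 110.1 J/K.
ΔS_total = -58.42 + 110.1 = 51.7 J/K.

ΔS_total = 51.7 J/K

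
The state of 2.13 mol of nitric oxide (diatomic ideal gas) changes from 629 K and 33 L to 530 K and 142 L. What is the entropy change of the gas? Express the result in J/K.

ΔS = 18.3 J/K

Entropy is a state function: ΔS = nC_V ln(T₂/T₁) + nR ln(V₂/V₁), with C_V = 5R/2 = 20.79 J mol⁻¹ K⁻¹ for a diatomic ideal gas.
ΔS = 2.13 × [20.79 × ln(530/629) + 8.314 × ln(142/33)] = 18.3 J/K.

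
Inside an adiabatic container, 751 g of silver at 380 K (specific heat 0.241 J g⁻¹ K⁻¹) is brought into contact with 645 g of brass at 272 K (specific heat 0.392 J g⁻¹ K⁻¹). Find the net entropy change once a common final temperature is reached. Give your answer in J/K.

Energy balance: T_f = (m₁c₁T₁ + m₂c₂T₂)/(m₁c₁ + m₂c₂) = 317.06 K.
ΔS₁ = m₁c₁ ln(T_f/T₁) = 180.991 × ln(317.06/380) = -32.78 J/K.
ΔS₂ = m₂c₂ ln(T_f/T₂) = 252.84 × ln(317.06/272) = 38.76 J/K.
ΔS_total = -32.78 + 38.76 = 5.98 J/K.

ΔS_total = 5.98 J/K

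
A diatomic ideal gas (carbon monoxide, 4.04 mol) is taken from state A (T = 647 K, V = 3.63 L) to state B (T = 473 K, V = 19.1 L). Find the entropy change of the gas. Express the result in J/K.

ΔS = 29.5 J/K

Entropy is a state function: ΔS = nC_V ln(T₂/T₁) + nR ln(V₂/V₁), with C_V = 5R/2 = 20.79 J mol⁻¹ K⁻¹ for a diatomic ideal gas.
ΔS = 4.04 × [20.79 × ln(473/647) + 8.314 × ln(19.1/3.63)] = 29.5 J/K.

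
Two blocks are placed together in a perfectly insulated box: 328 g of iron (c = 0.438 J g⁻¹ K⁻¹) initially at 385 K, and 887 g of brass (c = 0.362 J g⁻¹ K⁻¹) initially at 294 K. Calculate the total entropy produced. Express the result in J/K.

ΔS_total = 3.73 J/K

Energy balance: T_f = (m₁c₁T₁ + m₂c₂T₂)/(m₁c₁ + m₂c₂) = 322.13 K.
ΔS₁ = m₁c₁ ln(T_f/T₁) = 143.664 × ln(322.13/385) = -25.61 J/K.
ΔS₂ = m₂c₂ ln(T_f/T₂) = 321.094 × ln(322.13/294) = 29.34 J/K.
ΔS_total = -25.61 + 29.34 = 3.73 J/K.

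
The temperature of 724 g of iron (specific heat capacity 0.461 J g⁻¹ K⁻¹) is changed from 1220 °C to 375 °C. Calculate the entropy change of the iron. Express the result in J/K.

In kelvin: T₁ = 1493.15 K, T₂ = 648.15 K. ΔS = ∫dQ_rev/T = m c ln(T₂/T₁) = 724 × 0.461 × ln(648.15/1493.15) = -279 J/K.

ΔS = -279 J/K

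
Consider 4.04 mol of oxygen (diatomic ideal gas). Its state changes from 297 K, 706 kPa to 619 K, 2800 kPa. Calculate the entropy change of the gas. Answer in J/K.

ΔS = nC_p ln(T₂/T₁) − nR ln(P₂/P₁), with C_p = 7R/2 = 29.1 J mol⁻¹ K⁻¹ for a diatomic ideal gas.
ΔS = 4.04 × [29.1 × ln(619/297) − 8.314 × ln(2800/706)] = 40.1 J/K.

ΔS = 40.1 J/K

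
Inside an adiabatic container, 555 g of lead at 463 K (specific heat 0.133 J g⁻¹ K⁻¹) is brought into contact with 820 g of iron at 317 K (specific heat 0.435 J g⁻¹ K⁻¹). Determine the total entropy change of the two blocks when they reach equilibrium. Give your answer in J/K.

Energy balance: T_f = (m₁c₁T₁ + m₂c₂T₂)/(m₁c₁ + m₂c₂) = 342.03 K.
ΔS₁ = m₁c₁ ln(T_f/T₁) = 73.815 × ln(342.03/463) = -22.35 J/K.
ΔS₂ = m₂c₂ ln(T_f/T₂) = 356.7 × ln(342.03/317) = 27.11 J/K.
ΔS_total = -22.35 + 27.11 = 4.76 J/K.

ΔS_total = 4.76 J/K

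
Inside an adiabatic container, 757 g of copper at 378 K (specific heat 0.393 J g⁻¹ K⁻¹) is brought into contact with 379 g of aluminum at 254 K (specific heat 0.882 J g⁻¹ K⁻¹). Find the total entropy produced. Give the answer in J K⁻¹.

ΔS_total = 12.5 J/K

Energy balance: T_f = (m₁c₁T₁ + m₂c₂T₂)/(m₁c₁ + m₂c₂) = 312.39 K.
ΔS₁ = m₁c₁ ln(T_f/T₁) = 297.501 × ln(312.39/378) = -56.72 J/K.
ΔS₂ = m₂c₂ ln(T_f/T₂) = 334.278 × ln(312.39/254) = 69.17 J/K.
ΔS_total = -56.72 + 69.17 = 12.5 J/K.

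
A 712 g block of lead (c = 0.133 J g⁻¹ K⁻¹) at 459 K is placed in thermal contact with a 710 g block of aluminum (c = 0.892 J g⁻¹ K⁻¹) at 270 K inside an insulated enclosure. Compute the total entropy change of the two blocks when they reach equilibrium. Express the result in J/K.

ΔS_total = 13.2 J/K

Energy balance: T_f = (m₁c₁T₁ + m₂c₂T₂)/(m₁c₁ + m₂c₂) = 294.58 K.
ΔS₁ = m₁c₁ ln(T_f/T₁) = 94.696 × ln(294.58/459) = -42 J/K.
ΔS₂ = m₂c₂ ln(T_f/T₂) = 633.32 × ln(294.58/270) = 55.19 J/K.
ΔS_total = -42 + 55.19 = 13.2 J/K.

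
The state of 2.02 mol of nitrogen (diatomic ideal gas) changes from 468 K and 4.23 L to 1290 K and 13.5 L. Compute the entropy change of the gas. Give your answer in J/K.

Entropy is a state function: ΔS = nC_V ln(T₂/T₁) + nR ln(V₂/V₁), with C_V = 5R/2 = 20.79 J mol⁻¹ K⁻¹ for a diatomic ideal gas.
ΔS = 2.02 × [20.79 × ln(1290/468) + 8.314 × ln(13.5/4.23)] = 62.1 J/K.

ΔS = 62.1 J/K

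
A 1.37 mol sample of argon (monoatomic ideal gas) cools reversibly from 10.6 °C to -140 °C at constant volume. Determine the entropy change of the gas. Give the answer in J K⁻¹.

ΔS = -12.9 J/K

In kelvin: T₁ = 283.75 K, T₂ = 133.15 K. At constant volume, ΔS = nC_V ln(T₂/T₁) with C_V = 3R/2 = 12.47 J mol⁻¹ K⁻¹.
ΔS = 1.37 × 12.47 × ln(133.15/283.75) = -12.9 J/K.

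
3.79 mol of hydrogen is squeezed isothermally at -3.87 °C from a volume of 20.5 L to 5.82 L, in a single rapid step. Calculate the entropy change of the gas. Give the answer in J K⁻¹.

ΔS_gas = -39.7 J/K

Entropy is a state function, so ΔS_gas depends only on the end states.
For an isothermal ideal gas ΔS_gas = nR ln(V₂/V₁) = 3.79 × 8.314 × ln(5.82/20.5) = -39.7 J/K.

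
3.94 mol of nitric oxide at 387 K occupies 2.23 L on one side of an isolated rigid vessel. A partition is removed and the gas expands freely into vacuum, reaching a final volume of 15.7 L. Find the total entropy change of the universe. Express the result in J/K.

For an ideal gas in free expansion Q = 0 and W = 0, so T is unchanged.
Entropy is a state function; using a reversible isothermal path, ΔS_gas = nR ln(V₂/V₁) = 3.94 × 8.314 × ln(15.7/2.23) = 63.9 J/K.
The insulated surroundings exchange no heat, so ΔS_surr = 0 and ΔS_universe = ΔS_gas.

ΔS_universe = 63.9 J/K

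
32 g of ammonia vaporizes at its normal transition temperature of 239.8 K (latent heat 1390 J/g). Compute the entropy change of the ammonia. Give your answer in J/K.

Heat absorbed by the substance: Q = mL = 32 × 1390 = 44480 J.
At constant T, ΔS = Q_rev/T = 44480 / 239.8 = 185 J/K.

ΔS = 185 J/K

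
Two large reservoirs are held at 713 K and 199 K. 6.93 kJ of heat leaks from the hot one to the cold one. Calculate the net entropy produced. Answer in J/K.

ΔS_total = 25.1 J/K

ΔS_hot = −Q/T_H = −6930/713 = -9.719 J/K and ΔS_cold = +Q/T_C = 6930/199 = 34.82 J/K.
ΔS_total = -9.719 + 34.82 = 25.1 J/K, positive as the second law requires.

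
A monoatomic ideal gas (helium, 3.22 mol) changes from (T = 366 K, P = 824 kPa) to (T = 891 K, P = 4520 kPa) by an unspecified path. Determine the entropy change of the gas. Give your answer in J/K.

ΔS = nC_p ln(T₂/T₁) − nR ln(P₂/P₁), with C_p = 5R/2 = 20.79 J mol⁻¹ K⁻¹ for a monoatomic ideal gas.
ΔS = 3.22 × [20.79 × ln(891/366) − 8.314 × ln(4520/824)] = 14 J/K.

ΔS = 14 J/K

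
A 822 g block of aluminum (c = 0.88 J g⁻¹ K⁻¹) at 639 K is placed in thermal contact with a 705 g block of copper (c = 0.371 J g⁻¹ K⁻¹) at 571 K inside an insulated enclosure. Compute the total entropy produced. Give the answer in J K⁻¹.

Energy balance: T_f = (m₁c₁T₁ + m₂c₂T₂)/(m₁c₁ + m₂c₂) = 620.94 K.
ΔS₁ = m₁c₁ ln(T_f/T₁) = 723.36 × ln(620.94/639) = -20.74 J/K.
ΔS₂ = m₂c₂ ln(T_f/T₂) = 261.555 × ln(620.94/571) = 21.93 J/K.
ΔS_total = -20.74 + 21.93 = 1.19 J/K.

ΔS_total = 1.19 J/K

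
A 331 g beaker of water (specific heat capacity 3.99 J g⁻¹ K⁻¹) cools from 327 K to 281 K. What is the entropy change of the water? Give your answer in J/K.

ΔS = ∫dQ_rev/T = m c ln(T₂/T₁) = 331 × 3.99 × ln(281/327) = -200 J/K.

ΔS = -200 J/K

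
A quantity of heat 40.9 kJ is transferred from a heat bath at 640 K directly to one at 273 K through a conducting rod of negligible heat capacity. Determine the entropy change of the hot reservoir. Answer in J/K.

ΔS_hot = -63.9 J/K

The hot reservoir loses heat Q, so ΔS_hot = −Q/T_H = −40900/640 = -63.9 J/K.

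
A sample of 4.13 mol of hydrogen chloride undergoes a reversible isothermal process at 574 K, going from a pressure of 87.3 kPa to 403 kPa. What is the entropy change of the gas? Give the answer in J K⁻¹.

ΔS_gas = -52.5 J/K

For an isothermal ideal gas ΔS_gas = nR ln(P₁/P₂) = 4.13 × 8.314 × ln(87.3/403) = -52.5 J/K.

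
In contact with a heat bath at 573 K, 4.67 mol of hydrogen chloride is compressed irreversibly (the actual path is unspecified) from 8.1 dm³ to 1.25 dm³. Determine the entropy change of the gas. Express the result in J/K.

ΔS_gas = -72.6 J/K

Entropy is a state function, so ΔS_gas depends only on the end states.
For an isothermal ideal gas ΔS_gas = nR ln(V₂/V₁) = 4.67 × 8.314 × ln(1.25/8.1) = -72.6 J/K.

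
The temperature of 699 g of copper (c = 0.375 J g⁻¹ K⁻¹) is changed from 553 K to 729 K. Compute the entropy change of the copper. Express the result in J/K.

ΔS = 72.4 J/K

ΔS = ∫dQ_rev/T = m c ln(T₂/T₁) = 699 × 0.375 × ln(729/553) = 72.4 J/K.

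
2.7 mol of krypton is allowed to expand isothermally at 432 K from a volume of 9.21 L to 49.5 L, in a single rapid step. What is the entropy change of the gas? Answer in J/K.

Entropy is a state function, so ΔS_gas depends only on the end states.
For an isothermal ideal gas ΔS_gas = nR ln(V₂/V₁) = 2.7 × 8.314 × ln(49.5/9.21) = 37.8 J/K.

ΔS_gas = 37.8 J/K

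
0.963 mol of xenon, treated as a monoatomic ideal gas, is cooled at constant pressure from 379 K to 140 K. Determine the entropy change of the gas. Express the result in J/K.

ΔS = -19.9 J/K

At constant pressure, ΔS = nC_p ln(T₂/T₁) with C_p = 5R/2 = 20.79 J mol⁻¹ K⁻¹.
ΔS = 0.963 × 20.79 × ln(140/379) = -19.9 J/K.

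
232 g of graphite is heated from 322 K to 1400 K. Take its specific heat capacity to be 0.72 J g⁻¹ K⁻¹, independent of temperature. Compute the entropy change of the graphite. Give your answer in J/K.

ΔS = ∫dQ_rev/T = m c ln(T₂/T₁) = 232 × 0.72 × ln(1400/322) = 245 J/K.

ΔS = 245 J/K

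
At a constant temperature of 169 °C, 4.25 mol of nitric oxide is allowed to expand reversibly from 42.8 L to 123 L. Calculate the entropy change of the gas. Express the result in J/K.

ΔS_gas = 37.3 J/K

For an isothermal ideal gas ΔS_gas = nR ln(V₂/V₁) = 4.25 × 8.314 × ln(123/42.8) = 37.3 J/K.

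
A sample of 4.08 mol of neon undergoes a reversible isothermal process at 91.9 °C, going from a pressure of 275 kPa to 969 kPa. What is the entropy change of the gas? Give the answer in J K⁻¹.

ΔS_gas = -42.7 J/K

For an isothermal ideal gas ΔS_gas = nR ln(P₁/P₂) = 4.08 × 8.314 × ln(275/969) = -42.7 J/K.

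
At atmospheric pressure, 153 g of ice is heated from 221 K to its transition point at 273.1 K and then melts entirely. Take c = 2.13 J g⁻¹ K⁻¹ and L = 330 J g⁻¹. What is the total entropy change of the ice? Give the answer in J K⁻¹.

Warming step: ΔS₁ = m c ln(T_tr/T_i) = 153 × 2.13 × ln(273.1/221) = 68.98 J/K.
Phase change: ΔS₂ = +mL/T_tr = 153 × 330 / 273.1 = 184.9 J/K.
ΔS_total = (68.98) + (184.9) = 254 J/K.

ΔS = 254 J/K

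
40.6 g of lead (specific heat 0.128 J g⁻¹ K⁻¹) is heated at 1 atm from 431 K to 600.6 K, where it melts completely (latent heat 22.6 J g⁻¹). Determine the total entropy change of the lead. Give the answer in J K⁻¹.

ΔS = 3.25 J/K

Warming step: ΔS₁ = m c ln(T_tr/T_i) = 40.6 × 0.128 × ln(600.6/431) = 1.724 J/K.
Phase change: ΔS₂ = +mL/T_tr = 40.6 × 22.6 / 600.6 = 1.528 J/K.
ΔS_total = (1.724) + (1.528) = 3.25 J/K.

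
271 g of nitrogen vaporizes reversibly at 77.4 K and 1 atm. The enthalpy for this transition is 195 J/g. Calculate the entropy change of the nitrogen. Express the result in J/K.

Heat absorbed by the substance: Q = mL = 271 × 195 = 52845 J.
At constant T, ΔS = Q_rev/T = 52845 / 77.4 = 683 J/K.

ΔS = 683 J/K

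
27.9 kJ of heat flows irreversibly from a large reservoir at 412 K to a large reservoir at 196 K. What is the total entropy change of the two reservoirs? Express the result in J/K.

ΔS_hot = −Q/T_H = −27900/412 = -67.72 J/K and ΔS_cold = +Q/T_C = 27900/196 = 142.3 J/K.
ΔS_total = -67.72 + 142.3 = 74.6 J/K, positive as the second law requires.

ΔS_total = 74.6 J/K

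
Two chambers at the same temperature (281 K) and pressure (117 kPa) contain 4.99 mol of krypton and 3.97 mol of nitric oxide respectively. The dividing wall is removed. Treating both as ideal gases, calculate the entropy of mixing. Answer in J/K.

Mole fractions: x_A = 4.99/8.96 = 0.557, x_B = 0.443.
ΔS_mix = −R(n_A ln x_A + n_B ln x_B) = −8.314 × (4.99 ln 0.557 + 3.97 ln 0.443) = 51.2 J/K.

ΔS_mix = 51.2 J/K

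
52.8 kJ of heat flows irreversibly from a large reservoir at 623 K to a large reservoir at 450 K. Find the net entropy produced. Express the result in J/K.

ΔS_hot = −Q/T_H = −52800/623 = -84.751 J/K and ΔS_cold = +Q/T_C = 52800/450 = 117.33 J/K.
ΔS_total = -84.751 + 117.33 = 32.6 J/K, positive as the second law requires.

ΔS_total = 32.6 J/K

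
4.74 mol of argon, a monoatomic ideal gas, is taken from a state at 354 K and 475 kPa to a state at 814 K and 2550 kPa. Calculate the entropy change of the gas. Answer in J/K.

ΔS = nC_p ln(T₂/T₁) − nR ln(P₂/P₁), with C_p = 5R/2 = 20.79 J mol⁻¹ K⁻¹ for a monoatomic ideal gas.
ΔS = 4.74 × [20.79 × ln(814/354) − 8.314 × ln(2550/475)] = 15.8 J/K.

ΔS = 15.8 J/K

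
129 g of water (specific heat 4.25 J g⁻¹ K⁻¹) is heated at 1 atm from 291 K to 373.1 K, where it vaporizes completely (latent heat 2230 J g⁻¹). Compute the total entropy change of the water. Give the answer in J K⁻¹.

ΔS = 907 J/K

Warming step: ΔS₁ = m c ln(T_tr/T_i) = 129 × 4.25 × ln(373.1/291) = 136.3 J/K.
Phase change: ΔS₂ = +mL/T_tr = 129 × 2230 / 373.1 = 771 J/K.
ΔS_total = (136.3) + (771) = 907 J/K.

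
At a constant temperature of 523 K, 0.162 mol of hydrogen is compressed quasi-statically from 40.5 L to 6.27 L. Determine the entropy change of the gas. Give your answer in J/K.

For an isothermal ideal gas ΔS_gas = nR ln(V₂/V₁) = 0.162 × 8.314 × ln(6.27/40.5) = -2.51 J/K.

ΔS_gas = -2.51 J/K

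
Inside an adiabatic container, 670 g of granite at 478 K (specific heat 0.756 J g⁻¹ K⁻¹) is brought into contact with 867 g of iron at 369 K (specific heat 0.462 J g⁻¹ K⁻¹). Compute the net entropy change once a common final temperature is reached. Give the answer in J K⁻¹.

ΔS_total = 7.4 J/K

Energy balance: T_f = (m₁c₁T₁ + m₂c₂T₂)/(m₁c₁ + m₂c₂) = 429.87 K.
ΔS₁ = m₁c₁ ln(T_f/T₁) = 506.52 × ln(429.87/478) = -53.76 J/K.
ΔS₂ = m₂c₂ ln(T_f/T₂) = 400.554 × ln(429.87/369) = 61.16 J/K.
ΔS_total = -53.76 + 61.16 = 7.4 J/K.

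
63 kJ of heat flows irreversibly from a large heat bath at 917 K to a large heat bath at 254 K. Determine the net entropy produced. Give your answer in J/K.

ΔS_hot = −Q/T_H = −63000/917 = -68.7 J/K and ΔS_cold = +Q/T_C = 63000/254 = 248 J/K.
ΔS_total = -68.7 + 248 = 179 J/K, positive as the second law requires.

ΔS_total = 179 J/K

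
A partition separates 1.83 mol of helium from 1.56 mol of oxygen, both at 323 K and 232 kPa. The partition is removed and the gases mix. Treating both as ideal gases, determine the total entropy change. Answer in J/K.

Mole fractions: x_A = 1.83/3.39 = 0.54, x_B = 0.46.
ΔS_mix = −R(n_A ln x_A + n_B ln x_B) = −8.314 × (1.83 ln 0.54 + 1.56 ln 0.46) = 19.4 J/K.

ΔS_mix = 19.4 J/K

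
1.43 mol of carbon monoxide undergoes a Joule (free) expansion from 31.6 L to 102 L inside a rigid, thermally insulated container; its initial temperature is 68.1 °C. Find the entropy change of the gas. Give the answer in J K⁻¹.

For an ideal gas in free expansion Q = 0 and W = 0, so T is unchanged.
Entropy is a state function; using a reversible isothermal path, ΔS_gas = nR ln(V₂/V₁) = 1.43 × 8.314 × ln(102/31.6) = 13.9 J/K.

ΔS_gas = 13.9 J/K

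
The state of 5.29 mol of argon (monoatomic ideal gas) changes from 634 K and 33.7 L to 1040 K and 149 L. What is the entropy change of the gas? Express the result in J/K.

Entropy is a state function: ΔS = nC_V ln(T₂/T₁) + nR ln(V₂/V₁), with C_V = 3R/2 = 12.47 J mol⁻¹ K⁻¹ for a monoatomic ideal gas.
ΔS = 5.29 × [12.47 × ln(1040/634) + 8.314 × ln(149/33.7)] = 98 J/K.

ΔS = 98 J/K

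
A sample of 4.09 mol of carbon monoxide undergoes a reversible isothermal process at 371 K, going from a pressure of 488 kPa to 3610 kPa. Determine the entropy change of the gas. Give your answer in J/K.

For an isothermal ideal gas ΔS_gas = nR ln(P₁/P₂) = 4.09 × 8.314 × ln(488/3610) = -68 J/K.

ΔS_gas = -68 J/K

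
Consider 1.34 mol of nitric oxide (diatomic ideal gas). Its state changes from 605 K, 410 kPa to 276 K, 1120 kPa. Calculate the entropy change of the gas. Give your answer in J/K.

ΔS = nC_p ln(T₂/T₁) − nR ln(P₂/P₁), with C_p = 7R/2 = 29.1 J mol⁻¹ K⁻¹ for a diatomic ideal gas.
ΔS = 1.34 × [29.1 × ln(276/605) − 8.314 × ln(1120/410)] = -41.8 J/K.

ΔS = -41.8 J/K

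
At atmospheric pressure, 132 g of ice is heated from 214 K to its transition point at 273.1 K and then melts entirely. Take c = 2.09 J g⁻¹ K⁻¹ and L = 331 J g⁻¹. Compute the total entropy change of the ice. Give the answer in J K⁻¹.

ΔS = 227 J/K

Warming step: ΔS₁ = m c ln(T_tr/T_i) = 132 × 2.09 × ln(273.1/214) = 67.28 J/K.
Phase change: ΔS₂ = +mL/T_tr = 132 × 331 / 273.1 = 160 J/K.
ΔS_total = (67.28) + (160) = 227 J/K.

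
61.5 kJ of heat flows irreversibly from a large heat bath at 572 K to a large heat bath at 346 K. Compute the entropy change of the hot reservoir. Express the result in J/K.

ΔS_hot = -108 J/K

The hot reservoir loses heat Q, so ΔS_hot = −Q/T_H = −61500/572 = -108 J/K.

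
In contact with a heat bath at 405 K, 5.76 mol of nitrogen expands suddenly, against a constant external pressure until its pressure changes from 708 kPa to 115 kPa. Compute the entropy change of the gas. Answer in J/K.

Entropy is a state function, so ΔS_gas depends only on the end states.
For an isothermal ideal gas ΔS_gas = nR ln(P₁/P₂) = 5.76 × 8.314 × ln(708/115) = 87 J/K.

ΔS_gas = 87 J/K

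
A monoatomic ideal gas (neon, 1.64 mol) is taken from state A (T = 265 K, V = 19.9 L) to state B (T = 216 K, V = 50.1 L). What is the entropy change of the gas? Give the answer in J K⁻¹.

ΔS = 8.41 J/K

Entropy is a state function: ΔS = nC_V ln(T₂/T₁) + nR ln(V₂/V₁), with C_V = 3R/2 = 12.47 J mol⁻¹ K⁻¹ for a monoatomic ideal gas.
ΔS = 1.64 × [12.47 × ln(216/265) + 8.314 × ln(50.1/19.9)] = 8.41 J/K.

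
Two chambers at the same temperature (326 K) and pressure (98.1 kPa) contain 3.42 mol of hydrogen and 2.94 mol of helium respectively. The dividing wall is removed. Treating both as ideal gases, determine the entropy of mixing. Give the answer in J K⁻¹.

ΔS_mix = 36.5 J/K

Mole fractions: x_A = 3.42/6.36 = 0.538, x_B = 0.462.
ΔS_mix = −R(n_A ln x_A + n_B ln x_B) = −8.314 × (3.42 ln 0.538 + 2.94 ln 0.462) = 36.5 J/K.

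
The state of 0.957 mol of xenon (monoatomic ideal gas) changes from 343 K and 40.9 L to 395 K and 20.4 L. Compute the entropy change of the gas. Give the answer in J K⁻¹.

Entropy is a state function: ΔS = nC_V ln(T₂/T₁) + nR ln(V₂/V₁), with C_V = 3R/2 = 12.47 J mol⁻¹ K⁻¹ for a monoatomic ideal gas.
ΔS = 0.957 × [12.47 × ln(395/343) + 8.314 × ln(20.4/40.9)] = -3.85 J/K.

ΔS = -3.85 J/K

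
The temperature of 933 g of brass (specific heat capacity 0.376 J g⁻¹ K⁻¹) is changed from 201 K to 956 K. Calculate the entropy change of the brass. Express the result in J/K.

ΔS = 547 J/K

ΔS = ∫dQ_rev/T = m c ln(T₂/T₁) = 933 × 0.376 × ln(956/201) = 547 J/K.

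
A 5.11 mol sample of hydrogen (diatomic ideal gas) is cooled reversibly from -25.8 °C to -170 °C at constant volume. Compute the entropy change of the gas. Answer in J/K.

In kelvin: T₁ = 247.35 K, T₂ = 103.15 K. At constant volume, ΔS = nC_V ln(T₂/T₁) with C_V = 5R/2 = 20.79 J mol⁻¹ K⁻¹.
ΔS = 5.11 × 20.79 × ln(103.15/247.35) = -92.9 J/K.

ΔS = -92.9 J/K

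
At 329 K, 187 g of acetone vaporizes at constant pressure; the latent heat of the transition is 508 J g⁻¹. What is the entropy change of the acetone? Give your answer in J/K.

Heat absorbed by the substance: Q = mL = 187 × 508 = 94996 J.
At constant T, ΔS = Q_rev/T = 94996 / 329 = 289 J/K.

ΔS = 289 J/K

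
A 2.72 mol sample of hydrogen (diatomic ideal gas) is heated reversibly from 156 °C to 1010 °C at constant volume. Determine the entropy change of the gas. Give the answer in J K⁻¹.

In kelvin: T₁ = 429.15 K, T₂ = 1283.15 K. At constant volume, ΔS = nC_V ln(T₂/T₁) with C_V = 5R/2 = 20.79 J mol⁻¹ K⁻¹.
ΔS = 2.72 × 20.79 × ln(1283.15/429.15) = 61.9 J/K.

ΔS = 61.9 J/K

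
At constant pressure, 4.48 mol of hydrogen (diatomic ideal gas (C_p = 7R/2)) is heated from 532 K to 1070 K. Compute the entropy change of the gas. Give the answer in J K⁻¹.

ΔS = 91.1 J/K

At constant pressure, ΔS = nC_p ln(T₂/T₁) with C_p = 7R/2 = 29.1 J mol⁻¹ K⁻¹.
ΔS = 4.48 × 29.1 × ln(1070/532) = 91.1 J/K.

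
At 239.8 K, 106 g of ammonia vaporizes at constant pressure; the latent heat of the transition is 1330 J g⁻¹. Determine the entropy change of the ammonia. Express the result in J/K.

Heat absorbed by the substance: Q = mL = 106 × 1330 = 140980 J.
At constant T, ΔS = Q_rev/T = 140980 / 239.8 = 588 J/K.

ΔS = 588 J/K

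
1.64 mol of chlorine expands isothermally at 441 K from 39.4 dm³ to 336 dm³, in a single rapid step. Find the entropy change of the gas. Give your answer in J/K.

Entropy is a state function, so ΔS_gas depends only on the end states.
For an isothermal ideal gas ΔS_gas = nR ln(V₂/V₁) = 1.64 × 8.314 × ln(336/39.4) = 29.2 J/K.

ΔS_gas = 29.2 J/K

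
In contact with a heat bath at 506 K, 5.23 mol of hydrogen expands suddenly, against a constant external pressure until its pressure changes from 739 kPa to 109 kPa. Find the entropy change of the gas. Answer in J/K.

Entropy is a state function, so ΔS_gas depends only on the end states.
For an isothermal ideal gas ΔS_gas = nR ln(P₁/P₂) = 5.23 × 8.314 × ln(739/109) = 83.2 J/K.

ΔS_gas = 83.2 J/K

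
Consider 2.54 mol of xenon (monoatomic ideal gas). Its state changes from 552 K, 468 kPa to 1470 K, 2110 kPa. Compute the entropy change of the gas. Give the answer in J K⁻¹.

ΔS = 19.9 J/K

ΔS = nC_p ln(T₂/T₁) − nR ln(P₂/P₁), with C_p = 5R/2 = 20.79 J mol⁻¹ K⁻¹ for a monoatomic ideal gas.
ΔS = 2.54 × [20.79 × ln(1470/552) − 8.314 × ln(2110/468)] = 19.9 J/K.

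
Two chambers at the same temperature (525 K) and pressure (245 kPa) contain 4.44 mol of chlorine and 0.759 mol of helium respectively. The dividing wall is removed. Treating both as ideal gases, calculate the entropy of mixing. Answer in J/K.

Mole fractions: x_A = 4.44/5.2 = 0.854, x_B = 0.146.
ΔS_mix = −R(n_A ln x_A + n_B ln x_B) = −8.314 × (4.44 ln 0.854 + 0.759 ln 0.146) = 18 J/K.

ΔS_mix = 18 J/K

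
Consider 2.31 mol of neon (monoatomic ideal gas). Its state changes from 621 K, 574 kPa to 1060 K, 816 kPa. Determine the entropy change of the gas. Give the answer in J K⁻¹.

ΔS = 18.9 J/K

ΔS = nC_p ln(T₂/T₁) − nR ln(P₂/P₁), with C_p = 5R/2 = 20.79 J mol⁻¹ K⁻¹ for a monoatomic ideal gas.
ΔS = 2.31 × [20.79 × ln(1060/621) − 8.314 × ln(816/574)] = 18.9 J/K.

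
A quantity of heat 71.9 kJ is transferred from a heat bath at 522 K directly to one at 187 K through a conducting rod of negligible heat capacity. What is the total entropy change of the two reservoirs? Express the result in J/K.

ΔS_total = 247 J/K

ΔS_hot = −Q/T_H = −71900/522 = -137.7 J/K and ΔS_cold = +Q/T_C = 71900/187 = 384.5 J/K.
ΔS_total = -137.7 + 384.5 = 247 J/K, positive as the second law requires.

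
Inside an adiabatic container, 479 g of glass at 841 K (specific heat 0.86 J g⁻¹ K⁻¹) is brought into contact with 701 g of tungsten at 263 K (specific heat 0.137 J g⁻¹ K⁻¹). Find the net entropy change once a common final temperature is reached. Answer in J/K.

Energy balance: T_f = (m₁c₁T₁ + m₂c₂T₂)/(m₁c₁ + m₂c₂) = 731.72 K.
ΔS₁ = m₁c₁ ln(T_f/T₁) = 411.94 × ln(731.72/841) = -57.34 J/K.
ΔS₂ = m₂c₂ ln(T_f/T₂) = 96.037 × ln(731.72/263) = 98.27 J/K.
ΔS_total = -57.34 + 98.27 = 40.9 J/K.

ΔS_total = 40.9 J/K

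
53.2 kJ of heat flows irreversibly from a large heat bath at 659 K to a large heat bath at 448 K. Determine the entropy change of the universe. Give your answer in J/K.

ΔS_hot = −Q/T_H = −53200/659 = -80.728 J/K and ΔS_cold = +Q/T_C = 53200/448 = 118.75 J/K.
ΔS_total = -80.728 + 118.75 = 38 J/K, positive as the second law requires.

ΔS_total = 38 J/K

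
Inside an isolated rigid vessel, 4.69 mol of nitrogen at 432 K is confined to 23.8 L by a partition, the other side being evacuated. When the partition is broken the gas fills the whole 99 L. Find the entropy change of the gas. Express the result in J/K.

No heat is exchanged and no work is done, so the ideal-gas temperature stays constant.
Entropy is a state function; using a reversible isothermal path, ΔS_gas = nR ln(V₂/V₁) = 4.69 × 8.314 × ln(99/23.8) = 55.6 J/K.

ΔS_gas = 55.6 J/K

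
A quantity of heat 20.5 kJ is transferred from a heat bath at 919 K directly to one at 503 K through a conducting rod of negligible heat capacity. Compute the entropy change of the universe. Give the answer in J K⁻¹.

ΔS_total = 18.4 J/K

ΔS_hot = −Q/T_H = −20500/919 = -22.31 J/K and ΔS_cold = +Q/T_C = 20500/503 = 40.76 J/K.
ΔS_total = -22.31 + 40.76 = 18.4 J/K, positive as the second law requires.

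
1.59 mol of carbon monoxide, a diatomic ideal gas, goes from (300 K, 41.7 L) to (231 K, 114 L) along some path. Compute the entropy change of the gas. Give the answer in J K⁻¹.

Entropy is a state function: ΔS = nC_V ln(T₂/T₁) + nR ln(V₂/V₁), with C_V = 5R/2 = 20.79 J mol⁻¹ K⁻¹ for a diatomic ideal gas.
ΔS = 1.59 × [20.79 × ln(231/300) + 8.314 × ln(114/41.7)] = 4.66 J/K.

ΔS = 4.66 J/K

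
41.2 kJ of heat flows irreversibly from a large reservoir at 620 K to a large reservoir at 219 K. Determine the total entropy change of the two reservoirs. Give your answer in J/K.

ΔS_hot = −Q/T_H = −41200/620 = -66.45 J/K and ΔS_cold = +Q/T_C = 41200/219 = 188.1 J/K.
ΔS_total = -66.45 + 188.1 = 122 J/K, positive as the second law requires.

ΔS_total = 122 J/K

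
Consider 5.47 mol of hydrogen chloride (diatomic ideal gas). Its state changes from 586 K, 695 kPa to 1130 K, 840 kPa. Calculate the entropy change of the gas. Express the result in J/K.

ΔS = nC_p ln(T₂/T₁) − nR ln(P₂/P₁), with C_p = 7R/2 = 29.1 J mol⁻¹ K⁻¹ for a diatomic ideal gas.
ΔS = 5.47 × [29.1 × ln(1130/586) − 8.314 × ln(840/695)] = 95.9 J/K.

ΔS = 95.9 J/K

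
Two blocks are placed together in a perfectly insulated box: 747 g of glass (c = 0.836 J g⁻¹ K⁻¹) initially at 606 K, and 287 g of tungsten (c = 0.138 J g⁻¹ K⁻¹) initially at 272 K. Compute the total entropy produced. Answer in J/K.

Energy balance: T_f = (m₁c₁T₁ + m₂c₂T₂)/(m₁c₁ + m₂c₂) = 586.08 K.
ΔS₁ = m₁c₁ ln(T_f/T₁) = 624.492 × ln(586.08/606) = -20.87 J/K.
ΔS₂ = m₂c₂ ln(T_f/T₂) = 39.606 × ln(586.08/272) = 30.4 J/K.
ΔS_total = -20.87 + 30.4 = 9.53 J/K.

ΔS_total = 9.53 J/K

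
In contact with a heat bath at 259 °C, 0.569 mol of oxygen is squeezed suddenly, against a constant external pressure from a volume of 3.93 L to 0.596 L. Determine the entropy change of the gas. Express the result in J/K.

Entropy is a state function, so ΔS_gas depends only on the end states.
For an isothermal ideal gas ΔS_gas = nR ln(V₂/V₁) = 0.569 × 8.314 × ln(0.596/3.93) = -8.92 J/K.

ΔS_gas = -8.92 J/K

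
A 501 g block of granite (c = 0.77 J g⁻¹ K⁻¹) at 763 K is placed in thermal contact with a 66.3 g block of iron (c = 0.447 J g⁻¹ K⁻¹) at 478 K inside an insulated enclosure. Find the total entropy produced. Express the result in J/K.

ΔS_total = 2.64 J/K

Energy balance: T_f = (m₁c₁T₁ + m₂c₂T₂)/(m₁c₁ + m₂c₂) = 742.67 K.
ΔS₁ = m₁c₁ ln(T_f/T₁) = 385.77 × ln(742.67/763) = -10.42 J/K.
ΔS₂ = m₂c₂ ln(T_f/T₂) = 29.6361 × ln(742.67/478) = 13.06 J/K.
ΔS_total = -10.42 + 13.06 = 2.64 J/K.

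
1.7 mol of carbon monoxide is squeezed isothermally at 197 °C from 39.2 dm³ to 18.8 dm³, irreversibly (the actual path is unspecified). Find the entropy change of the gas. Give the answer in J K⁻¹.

Entropy is a state function, so ΔS_gas depends only on the end states.
For an isothermal ideal gas ΔS_gas = nR ln(V₂/V₁) = 1.7 × 8.314 × ln(18.8/39.2) = -10.4 J/K.

ΔS_gas = -10.4 J/K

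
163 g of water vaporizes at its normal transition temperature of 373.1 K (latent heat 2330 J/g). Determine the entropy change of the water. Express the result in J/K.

ΔS = 1020 J/K

Heat absorbed by the substance: Q = mL = 163 × 2330 = 379790 J.
At constant T, ΔS = Q_rev/T = 379790 / 373.1 = 1020 J/K.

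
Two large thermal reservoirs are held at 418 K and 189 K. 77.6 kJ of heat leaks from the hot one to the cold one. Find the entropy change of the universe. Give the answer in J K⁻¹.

ΔS_total = 225 J/K

ΔS_hot = −Q/T_H = −77600/418 = -185.6 J/K and ΔS_cold = +Q/T_C = 77600/189 = 410.6 J/K.
ΔS_total = -185.6 + 410.6 = 225 J/K, positive as the second law requires.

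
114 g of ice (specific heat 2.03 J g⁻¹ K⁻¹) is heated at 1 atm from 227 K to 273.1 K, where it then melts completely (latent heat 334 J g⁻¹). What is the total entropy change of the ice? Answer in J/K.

Warming step: ΔS₁ = m c ln(T_tr/T_i) = 114 × 2.03 × ln(273.1/227) = 42.79 J/K.
Phase change: ΔS₂ = +mL/T_tr = 114 × 334 / 273.1 = 139.4 J/K.
ΔS_total = (42.79) + (139.4) = 182 J/K.

ΔS = 182 J/K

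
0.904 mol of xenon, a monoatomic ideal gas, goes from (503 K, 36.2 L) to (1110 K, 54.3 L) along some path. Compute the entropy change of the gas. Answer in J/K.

ΔS = 12 J/K

Entropy is a state function: ΔS = nC_V ln(T₂/T₁) + nR ln(V₂/V₁), with C_V = 3R/2 = 12.47 J mol⁻¹ K⁻¹ for a monoatomic ideal gas.
ΔS = 0.904 × [12.47 × ln(1110/503) + 8.314 × ln(54.3/36.2)] = 12 J/K.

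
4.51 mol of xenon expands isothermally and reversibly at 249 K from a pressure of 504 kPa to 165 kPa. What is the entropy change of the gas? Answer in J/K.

For an isothermal ideal gas ΔS_gas = nR ln(P₁/P₂) = 4.51 × 8.314 × ln(504/165) = 41.9 J/K.

ΔS_gas = 41.9 J/K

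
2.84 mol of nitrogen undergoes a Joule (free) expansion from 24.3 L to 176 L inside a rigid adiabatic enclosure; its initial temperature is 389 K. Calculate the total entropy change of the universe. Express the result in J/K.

No heat is exchanged and no work is done, so the ideal-gas temperature stays constant.
Entropy is a state function; using a reversible isothermal path, ΔS_gas = nR ln(V₂/V₁) = 2.84 × 8.314 × ln(176/24.3) = 46.8 J/K.
The insulated surroundings exchange no heat, so ΔS_surr = 0 and ΔS_universe = ΔS_gas.

ΔS_universe = 46.8 J/K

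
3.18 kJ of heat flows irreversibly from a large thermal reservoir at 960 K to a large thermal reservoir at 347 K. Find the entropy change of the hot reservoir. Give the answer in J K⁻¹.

ΔS_hot = -3.31 J/K

The hot reservoir loses heat Q, so ΔS_hot = −Q/T_H = −3180/960 = -3.31 J/K.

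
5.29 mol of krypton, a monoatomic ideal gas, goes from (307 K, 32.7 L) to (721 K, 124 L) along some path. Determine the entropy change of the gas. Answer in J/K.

Entropy is a state function: ΔS = nC_V ln(T₂/T₁) + nR ln(V₂/V₁), with C_V = 3R/2 = 12.47 J mol⁻¹ K⁻¹ for a monoatomic ideal gas.
ΔS = 5.29 × [12.47 × ln(721/307) + 8.314 × ln(124/32.7)] = 115 J/K.

ΔS = 115 J/K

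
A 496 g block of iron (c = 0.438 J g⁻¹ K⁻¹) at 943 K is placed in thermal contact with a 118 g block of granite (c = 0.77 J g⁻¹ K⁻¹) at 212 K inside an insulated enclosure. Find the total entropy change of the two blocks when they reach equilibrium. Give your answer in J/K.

Energy balance: T_f = (m₁c₁T₁ + m₂c₂T₂)/(m₁c₁ + m₂c₂) = 727.43 K.
ΔS₁ = m₁c₁ ln(T_f/T₁) = 217.248 × ln(727.43/943) = -56.39 J/K.
ΔS₂ = m₂c₂ ln(T_f/T₂) = 90.86 × ln(727.43/212) = 112 J/K.
ΔS_total = -56.39 + 112 = 55.6 J/K.

ΔS_total = 55.6 J/K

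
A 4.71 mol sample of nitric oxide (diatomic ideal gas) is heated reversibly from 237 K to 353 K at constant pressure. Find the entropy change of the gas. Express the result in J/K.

ΔS = 54.6 J/K

At constant pressure, ΔS = nC_p ln(T₂/T₁) with C_p = 7R/2 = 29.1 J mol⁻¹ K⁻¹.
ΔS = 4.71 × 29.1 × ln(353/237) = 54.6 J/K.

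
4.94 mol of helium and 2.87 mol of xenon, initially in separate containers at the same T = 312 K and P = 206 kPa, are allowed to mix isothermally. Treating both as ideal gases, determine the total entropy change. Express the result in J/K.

Mole fractions: x_A = 4.94/7.81 = 0.633, x_B = 0.367.
ΔS_mix = −R(n_A ln x_A + n_B ln x_B) = −8.314 × (4.94 ln 0.633 + 2.87 ln 0.367) = 42.7 J/K.

ΔS_mix = 42.7 J/K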